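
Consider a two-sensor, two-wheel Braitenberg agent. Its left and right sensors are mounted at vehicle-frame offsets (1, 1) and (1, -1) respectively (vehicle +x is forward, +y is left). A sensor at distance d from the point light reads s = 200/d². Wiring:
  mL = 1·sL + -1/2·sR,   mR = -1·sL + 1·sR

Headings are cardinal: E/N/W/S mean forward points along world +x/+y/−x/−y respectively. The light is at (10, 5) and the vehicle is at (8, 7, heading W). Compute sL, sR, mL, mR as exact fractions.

20 100/9 130/9 -80/9

left sensor world pos  = (7, 6); dL² = 10
right sensor world pos = (7, 8); dR² = 18
sL = 200/10 = 20
sR = 200/18 = 100/9
mL = 1·sL + -1/2·sR = 130/9
mR = -1·sL + 1·sR = -80/9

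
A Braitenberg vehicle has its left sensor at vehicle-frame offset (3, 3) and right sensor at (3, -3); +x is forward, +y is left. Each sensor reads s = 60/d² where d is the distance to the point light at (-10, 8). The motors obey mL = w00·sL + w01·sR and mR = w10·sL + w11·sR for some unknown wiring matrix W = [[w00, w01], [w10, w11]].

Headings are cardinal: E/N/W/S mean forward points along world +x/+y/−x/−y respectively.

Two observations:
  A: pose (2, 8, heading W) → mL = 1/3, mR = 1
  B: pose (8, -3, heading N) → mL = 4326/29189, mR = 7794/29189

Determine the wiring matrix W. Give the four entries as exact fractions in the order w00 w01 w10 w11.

obs A: pose=(2,8,W) → sL=2/3, sR=2/3, mL=1/3, mR=1
obs B: pose=(8,-3,N) → sL=60/289, sR=12/101, mL=4326/29189, mR=7794/29189
sensor matrix S = [[2/3, 2/3], [60/289, 12/101]]; det S = -1728/29189
solve [mL_A; mL_B] = S·[w00; w01] and [mR_A; mR_B] = S·[w10; w11]:
  w00 = 1, w01 = -1/2, w10 = 1, w11 = 1/2

1 -1/2 1 1/2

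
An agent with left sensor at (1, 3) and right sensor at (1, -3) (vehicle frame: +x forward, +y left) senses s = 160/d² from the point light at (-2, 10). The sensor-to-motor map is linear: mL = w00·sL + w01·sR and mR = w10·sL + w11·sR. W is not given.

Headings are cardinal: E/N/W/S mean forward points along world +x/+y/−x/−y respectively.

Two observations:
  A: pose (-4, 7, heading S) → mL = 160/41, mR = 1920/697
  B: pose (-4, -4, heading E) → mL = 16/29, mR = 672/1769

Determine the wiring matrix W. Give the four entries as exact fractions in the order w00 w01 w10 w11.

obs A: pose=(-4,7,S) → sL=160/17, sR=160/41, mL=160/41, mR=1920/697
obs B: pose=(-4,-4,E) → sL=80/61, sR=16/29, mL=16/29, mR=672/1769
sensor matrix S = [[160/17, 160/41], [80/61, 16/29]]; det S = 92160/1232993
solve [mL_A; mL_B] = S·[w00; w01] and [mR_A; mR_B] = S·[w10; w11]:
  w00 = 0, w01 = 1, w10 = 1/2, w11 = -1/2

0 1 1/2 -1/2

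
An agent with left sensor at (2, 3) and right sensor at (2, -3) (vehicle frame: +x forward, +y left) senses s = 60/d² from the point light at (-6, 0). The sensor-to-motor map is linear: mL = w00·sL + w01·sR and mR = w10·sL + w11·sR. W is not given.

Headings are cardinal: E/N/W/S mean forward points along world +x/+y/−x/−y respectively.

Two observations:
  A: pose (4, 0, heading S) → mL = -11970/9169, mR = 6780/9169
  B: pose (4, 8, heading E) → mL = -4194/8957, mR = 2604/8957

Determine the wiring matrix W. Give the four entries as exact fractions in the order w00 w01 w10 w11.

obs A: pose=(4,0,S) → sL=60/173, sR=60/53, mL=-11970/9169, mR=6780/9169
obs B: pose=(4,8,E) → sL=12/53, sR=60/169, mL=-4194/8957, mR=2604/8957
sensor matrix S = [[60/173, 60/53], [12/53, 60/169]]; det S = -10938240/82126733
solve [mL_A; mL_B] = S·[w00; w01] and [mR_A; mR_B] = S·[w10; w11]:
  w00 = -1/2, w01 = -1, w10 = 1/2, w11 = 1/2

-1/2 -1 1/2 1/2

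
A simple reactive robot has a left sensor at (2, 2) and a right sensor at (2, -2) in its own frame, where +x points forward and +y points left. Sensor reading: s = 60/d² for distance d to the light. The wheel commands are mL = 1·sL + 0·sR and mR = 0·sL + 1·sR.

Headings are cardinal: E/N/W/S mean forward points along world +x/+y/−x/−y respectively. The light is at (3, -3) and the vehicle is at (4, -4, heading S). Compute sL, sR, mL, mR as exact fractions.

left sensor world pos  = (6, -6); dL² = 18
right sensor world pos = (2, -6); dR² = 10
sL = 60/18 = 10/3
sR = 60/10 = 6
mL = 1·sL + 0·sR = 10/3
mR = 0·sL + 1·sR = 6

10/3 6 10/3 6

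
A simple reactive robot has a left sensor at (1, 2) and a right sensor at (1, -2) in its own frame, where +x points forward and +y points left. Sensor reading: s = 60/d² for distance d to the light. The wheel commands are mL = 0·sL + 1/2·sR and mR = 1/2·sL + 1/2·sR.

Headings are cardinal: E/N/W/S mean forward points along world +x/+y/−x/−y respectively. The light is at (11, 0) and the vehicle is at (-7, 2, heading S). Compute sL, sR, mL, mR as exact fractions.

60/257 60/401 30/401 19740/103057

left sensor world pos  = (-5, 1); dL² = 257
right sensor world pos = (-9, 1); dR² = 401
sL = 60/257 = 60/257
sR = 60/401 = 60/401
mL = 0·sL + 1/2·sR = 30/401
mR = 1/2·sL + 1/2·sR = 19740/103057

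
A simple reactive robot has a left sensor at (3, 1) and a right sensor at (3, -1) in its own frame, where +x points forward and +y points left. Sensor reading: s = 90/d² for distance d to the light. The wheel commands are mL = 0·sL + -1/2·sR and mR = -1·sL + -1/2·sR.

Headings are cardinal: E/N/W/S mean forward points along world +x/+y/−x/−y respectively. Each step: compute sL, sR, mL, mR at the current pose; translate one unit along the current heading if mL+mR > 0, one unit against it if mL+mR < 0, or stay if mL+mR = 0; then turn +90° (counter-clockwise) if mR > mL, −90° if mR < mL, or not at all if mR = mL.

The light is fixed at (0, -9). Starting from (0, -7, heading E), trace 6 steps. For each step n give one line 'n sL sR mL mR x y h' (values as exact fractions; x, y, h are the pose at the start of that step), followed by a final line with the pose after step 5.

0 5 9 -9/2 -19/2 0 -7 E
1 90 18 -9 -99 -1 -7 S
2 9/2 45/16 -45/32 -189/32 -1 -6 W
3 90/37 90/37 -45/37 -135/37 0 -6 N
4 5 9 -9/2 -19/2 0 -7 E
5 90 18 -9 -99 -1 -7 S
final -1 -6 W

n=0: pose=(0,-7,E); sL=5, sR=9; mL=-9/2, mR=-19/2; mL+mR=-14 → advance -1; mR−mL=-5 → turn -1·90°
n=1: pose=(-1,-7,S); sL=90, sR=18; mL=-9, mR=-99; mL+mR=-108 → advance -1; mR−mL=-90 → turn -1·90°
n=2: pose=(-1,-6,W); sL=9/2, sR=45/16; mL=-45/32, mR=-189/32; mL+mR=-117/16 → advance -1; mR−mL=-9/2 → turn -1·90°
n=3: pose=(0,-6,N); sL=90/37, sR=90/37; mL=-45/37, mR=-135/37; mL+mR=-180/37 → advance -1; mR−mL=-90/37 → turn -1·90°
n=4: pose=(0,-7,E); sL=5, sR=9; mL=-9/2, mR=-19/2; mL+mR=-14 → advance -1; mR−mL=-5 → turn -1·90°
n=5: pose=(-1,-7,S); sL=90, sR=18; mL=-9, mR=-99; mL+mR=-108 → advance -1; mR−mL=-90 → turn -1·90°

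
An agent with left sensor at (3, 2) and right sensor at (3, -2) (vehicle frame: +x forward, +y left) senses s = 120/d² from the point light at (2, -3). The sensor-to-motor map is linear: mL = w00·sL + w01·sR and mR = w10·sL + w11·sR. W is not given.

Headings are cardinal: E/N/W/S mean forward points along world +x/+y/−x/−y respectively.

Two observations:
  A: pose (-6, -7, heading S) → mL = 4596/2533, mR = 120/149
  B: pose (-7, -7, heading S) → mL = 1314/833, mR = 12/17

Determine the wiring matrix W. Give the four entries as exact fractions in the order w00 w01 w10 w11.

obs A: pose=(-6,-7,S) → sL=24/17, sR=120/149, mL=4596/2533, mR=120/149
obs B: pose=(-7,-7,S) → sL=60/49, sR=12/17, mL=1314/833, mR=12/17
sensor matrix S = [[24/17, 120/149], [60/49, 12/17]]; det S = 21888/2109989
solve [mL_A; mL_B] = S·[w00; w01] and [mR_A; mR_B] = S·[w10; w11]:
  w00 = 1, w01 = 1/2, w10 = 0, w11 = 1

1 1/2 0 1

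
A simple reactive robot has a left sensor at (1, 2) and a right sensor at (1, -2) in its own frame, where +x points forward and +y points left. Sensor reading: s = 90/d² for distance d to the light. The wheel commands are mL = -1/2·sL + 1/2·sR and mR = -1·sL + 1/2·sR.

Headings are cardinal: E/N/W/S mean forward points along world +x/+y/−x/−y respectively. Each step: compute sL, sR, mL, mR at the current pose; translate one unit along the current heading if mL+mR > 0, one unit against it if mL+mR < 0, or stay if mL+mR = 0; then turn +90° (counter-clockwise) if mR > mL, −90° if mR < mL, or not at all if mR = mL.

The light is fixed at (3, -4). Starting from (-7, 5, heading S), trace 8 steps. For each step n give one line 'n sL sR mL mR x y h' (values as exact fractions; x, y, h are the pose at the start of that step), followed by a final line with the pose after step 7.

0 45/64 45/104 -225/1664 -405/832 -7 5 S
1 18/37 18/53 -144/1961 -621/1961 -7 6 W
2 45/121 9/17 162/2057 -441/4114 -6 6 N
3 18/37 90/113 648/4181 -369/4181 -6 5 E
4 9/10 45/82 -36/205 -513/820 -5 5 S
5 18/29 2/5 -16/145 -61/145 -5 6 W
6 45/101 45/73 630/7373 -2025/14746 -4 6 N
7 90/157 18/17 648/2669 -117/2669 -4 5 E
final -3 5 S

n=0: pose=(-7,5,S); sL=45/64, sR=45/104; mL=-225/1664, mR=-405/832; mL+mR=-1035/1664 → advance -1; mR−mL=-45/128 → turn -1·90°
n=1: pose=(-7,6,W); sL=18/37, sR=18/53; mL=-144/1961, mR=-621/1961; mL+mR=-765/1961 → advance -1; mR−mL=-9/37 → turn -1·90°
n=2: pose=(-6,6,N); sL=45/121, sR=9/17; mL=162/2057, mR=-441/4114; mL+mR=-117/4114 → advance -1; mR−mL=-45/242 → turn -1·90°
n=3: pose=(-6,5,E); sL=18/37, sR=90/113; mL=648/4181, mR=-369/4181; mL+mR=279/4181 → advance +1; mR−mL=-9/37 → turn -1·90°
n=4: pose=(-5,5,S); sL=9/10, sR=45/82; mL=-36/205, mR=-513/820; mL+mR=-657/820 → advance -1; mR−mL=-9/20 → turn -1·90°
n=5: pose=(-5,6,W); sL=18/29, sR=2/5; mL=-16/145, mR=-61/145; mL+mR=-77/145 → advance -1; mR−mL=-9/29 → turn -1·90°
n=6: pose=(-4,6,N); sL=45/101, sR=45/73; mL=630/7373, mR=-2025/14746; mL+mR=-765/14746 → advance -1; mR−mL=-45/202 → turn -1·90°
n=7: pose=(-4,5,E); sL=90/157, sR=18/17; mL=648/2669, mR=-117/2669; mL+mR=531/2669 → advance +1; mR−mL=-45/157 → turn -1·90°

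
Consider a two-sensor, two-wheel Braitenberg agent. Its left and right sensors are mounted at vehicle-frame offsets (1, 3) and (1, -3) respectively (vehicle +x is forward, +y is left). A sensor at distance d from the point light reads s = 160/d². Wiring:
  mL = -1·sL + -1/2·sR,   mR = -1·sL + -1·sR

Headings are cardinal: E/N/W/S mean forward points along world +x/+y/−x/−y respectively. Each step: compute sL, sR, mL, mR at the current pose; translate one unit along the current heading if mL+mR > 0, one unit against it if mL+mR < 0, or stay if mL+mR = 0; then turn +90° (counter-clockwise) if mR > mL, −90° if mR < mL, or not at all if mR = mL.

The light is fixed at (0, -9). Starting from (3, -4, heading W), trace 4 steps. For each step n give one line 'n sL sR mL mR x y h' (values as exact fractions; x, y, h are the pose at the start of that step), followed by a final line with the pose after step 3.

n=0: pose=(3,-4,W); sL=20, sR=40/17; mL=-360/17, mR=-380/17; mL+mR=-740/17 → advance -1; mR−mL=-20/17 → turn -1·90°
n=1: pose=(4,-4,N); sL=160/37, sR=32/17; mL=-3312/629, mR=-3904/629; mL+mR=-7216/629 → advance -1; mR−mL=-16/17 → turn -1·90°
n=2: pose=(4,-5,E); sL=80/37, sR=80/13; mL=-2520/481, mR=-4000/481; mL+mR=-6520/481 → advance -1; mR−mL=-40/13 → turn -1·90°
n=3: pose=(3,-5,S); sL=32/9, sR=160/9; mL=-112/9, mR=-64/3; mL+mR=-304/9 → advance -1; mR−mL=-80/9 → turn -1·90°

0 20 40/17 -360/17 -380/17 3 -4 W
1 160/37 32/17 -3312/629 -3904/629 4 -4 N
2 80/37 80/13 -2520/481 -4000/481 4 -5 E
3 32/9 160/9 -112/9 -64/3 3 -5 S
final 3 -4 W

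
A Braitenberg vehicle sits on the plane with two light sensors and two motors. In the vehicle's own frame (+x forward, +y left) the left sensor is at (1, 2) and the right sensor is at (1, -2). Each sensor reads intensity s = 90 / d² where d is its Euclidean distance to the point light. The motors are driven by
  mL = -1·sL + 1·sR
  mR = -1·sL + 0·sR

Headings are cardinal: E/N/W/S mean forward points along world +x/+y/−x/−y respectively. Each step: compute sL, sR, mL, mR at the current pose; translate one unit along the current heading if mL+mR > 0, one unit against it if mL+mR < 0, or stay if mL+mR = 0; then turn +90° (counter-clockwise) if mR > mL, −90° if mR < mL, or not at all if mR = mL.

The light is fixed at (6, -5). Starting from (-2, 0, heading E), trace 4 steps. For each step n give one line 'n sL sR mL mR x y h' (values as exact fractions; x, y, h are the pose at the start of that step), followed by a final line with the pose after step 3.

0 45/49 45/29 900/1421 -45/49 -2 0 E
1 18/13 90/137 -1296/1781 -18/13 -3 0 S
2 45/58 45/82 -270/1189 -45/58 -3 1 W
3 90/149 18/17 1152/2533 -90/149 -2 1 N
final -2 0 E

n=0: pose=(-2,0,E); sL=45/49, sR=45/29; mL=900/1421, mR=-45/49; mL+mR=-405/1421 → advance -1; mR−mL=-45/29 → turn -1·90°
n=1: pose=(-3,0,S); sL=18/13, sR=90/137; mL=-1296/1781, mR=-18/13; mL+mR=-3762/1781 → advance -1; mR−mL=-90/137 → turn -1·90°
n=2: pose=(-3,1,W); sL=45/58, sR=45/82; mL=-270/1189, mR=-45/58; mL+mR=-2385/2378 → advance -1; mR−mL=-45/82 → turn -1·90°
n=3: pose=(-2,1,N); sL=90/149, sR=18/17; mL=1152/2533, mR=-90/149; mL+mR=-378/2533 → advance -1; mR−mL=-18/17 → turn -1·90°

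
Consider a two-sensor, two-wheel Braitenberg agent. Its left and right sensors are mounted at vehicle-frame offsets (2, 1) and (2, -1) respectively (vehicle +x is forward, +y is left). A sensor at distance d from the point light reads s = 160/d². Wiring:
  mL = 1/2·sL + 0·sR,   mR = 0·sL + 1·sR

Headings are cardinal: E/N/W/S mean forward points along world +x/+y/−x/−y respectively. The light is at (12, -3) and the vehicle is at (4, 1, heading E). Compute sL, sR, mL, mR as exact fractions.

160/61 32/9 80/61 32/9

left sensor world pos  = (6, 2); dL² = 61
right sensor world pos = (6, 0); dR² = 45
sL = 160/61 = 160/61
sR = 160/45 = 32/9
mL = 1/2·sL + 0·sR = 80/61
mR = 0·sL + 1·sR = 32/9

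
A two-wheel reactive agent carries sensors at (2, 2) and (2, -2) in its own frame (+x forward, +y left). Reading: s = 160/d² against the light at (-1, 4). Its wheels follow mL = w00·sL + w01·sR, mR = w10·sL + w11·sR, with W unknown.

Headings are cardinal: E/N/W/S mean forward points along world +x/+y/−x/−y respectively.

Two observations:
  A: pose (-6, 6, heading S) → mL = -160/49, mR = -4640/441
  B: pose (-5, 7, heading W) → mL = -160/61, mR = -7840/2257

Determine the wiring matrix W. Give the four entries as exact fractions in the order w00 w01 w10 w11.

0 -1 -1/2 -1/2

obs A: pose=(-6,6,S) → sL=160/9, sR=160/49, mL=-160/49, mR=-4640/441
obs B: pose=(-5,7,W) → sL=160/37, sR=160/61, mL=-160/61, mR=-7840/2257
sensor matrix S = [[160/9, 160/49], [160/37, 160/61]]; det S = 32358400/995337
solve [mL_A; mL_B] = S·[w00; w01] and [mR_A; mR_B] = S·[w10; w11]:
  w00 = 0, w01 = -1, w10 = -1/2, w11 = -1/2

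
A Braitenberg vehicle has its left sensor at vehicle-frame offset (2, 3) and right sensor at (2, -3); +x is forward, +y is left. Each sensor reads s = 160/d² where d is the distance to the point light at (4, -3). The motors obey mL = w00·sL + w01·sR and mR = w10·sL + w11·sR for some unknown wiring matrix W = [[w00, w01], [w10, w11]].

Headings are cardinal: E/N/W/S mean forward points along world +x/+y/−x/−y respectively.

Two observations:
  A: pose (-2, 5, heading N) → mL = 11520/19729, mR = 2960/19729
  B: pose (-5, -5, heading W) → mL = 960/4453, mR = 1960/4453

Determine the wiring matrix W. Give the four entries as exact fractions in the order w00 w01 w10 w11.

obs A: pose=(-2,5,N) → sL=160/181, sR=160/109, mL=11520/19729, mR=2960/19729
obs B: pose=(-5,-5,W) → sL=80/73, sR=80/61, mL=960/4453, mR=1960/4453
sensor matrix S = [[160/181, 160/109], [80/73, 80/61]]; det S = -39475200/87853237
solve [mL_A; mL_B] = S·[w00; w01] and [mR_A; mR_B] = S·[w10; w11]:
  w00 = -1, w01 = 1, w10 = 1, w11 = -1/2

-1 1 1 -1/2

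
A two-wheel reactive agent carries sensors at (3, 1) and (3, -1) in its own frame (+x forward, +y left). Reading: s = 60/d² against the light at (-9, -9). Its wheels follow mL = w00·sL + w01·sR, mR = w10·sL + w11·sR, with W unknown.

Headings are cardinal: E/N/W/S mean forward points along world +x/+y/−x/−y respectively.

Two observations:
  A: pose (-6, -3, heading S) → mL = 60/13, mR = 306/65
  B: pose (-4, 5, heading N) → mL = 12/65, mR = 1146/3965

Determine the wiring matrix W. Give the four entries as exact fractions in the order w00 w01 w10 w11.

0 1 1 1/2

obs A: pose=(-6,-3,S) → sL=12/5, sR=60/13, mL=60/13, mR=306/65
obs B: pose=(-4,5,N) → sL=12/61, sR=12/65, mL=12/65, mR=1146/3965
sensor matrix S = [[12/5, 60/13], [12/61, 12/65]]; det S = -9216/19825
solve [mL_A; mL_B] = S·[w00; w01] and [mR_A; mR_B] = S·[w10; w11]:
  w00 = 0, w01 = 1, w10 = 1, w11 = 1/2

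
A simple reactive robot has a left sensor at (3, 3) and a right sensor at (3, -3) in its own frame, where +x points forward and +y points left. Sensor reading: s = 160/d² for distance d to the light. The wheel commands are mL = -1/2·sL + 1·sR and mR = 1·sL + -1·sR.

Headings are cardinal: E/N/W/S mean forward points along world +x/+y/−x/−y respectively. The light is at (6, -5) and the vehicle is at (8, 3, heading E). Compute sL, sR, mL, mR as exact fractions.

80/73 16/5 968/365 -768/365

left sensor world pos  = (11, 6); dL² = 146
right sensor world pos = (11, 0); dR² = 50
sL = 160/146 = 80/73
sR = 160/50 = 16/5
mL = -1/2·sL + 1·sR = 968/365
mR = 1·sL + -1·sR = -768/365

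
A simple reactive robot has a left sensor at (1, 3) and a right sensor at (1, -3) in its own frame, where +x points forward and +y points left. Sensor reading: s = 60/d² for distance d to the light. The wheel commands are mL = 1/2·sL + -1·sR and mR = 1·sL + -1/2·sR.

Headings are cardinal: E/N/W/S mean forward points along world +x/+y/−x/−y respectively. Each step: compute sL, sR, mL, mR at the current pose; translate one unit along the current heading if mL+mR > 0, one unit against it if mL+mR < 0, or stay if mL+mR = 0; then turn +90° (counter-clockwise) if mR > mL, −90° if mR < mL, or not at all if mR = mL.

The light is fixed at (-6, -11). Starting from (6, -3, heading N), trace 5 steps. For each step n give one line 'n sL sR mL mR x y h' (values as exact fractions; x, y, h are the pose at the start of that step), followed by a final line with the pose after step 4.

n=0: pose=(6,-3,N); sL=10/27, sR=10/51; mL=-5/459, mR=125/459; mL+mR=40/153 → advance +1; mR−mL=130/459 → turn +1·90°
n=1: pose=(6,-2,W); sL=60/157, sR=12/53; mL=-294/8321, mR=2238/8321; mL+mR=1944/8321 → advance +1; mR−mL=2532/8321 → turn +1·90°
n=2: pose=(5,-2,S); sL=3/13, sR=15/32; mL=-147/416, mR=-3/832; mL+mR=-297/832 → advance -1; mR−mL=291/832 → turn +1·90°
n=3: pose=(5,-1,E); sL=60/313, sR=60/193; mL=-12990/60409, mR=2190/60409; mL+mR=-10800/60409 → advance -1; mR−mL=15180/60409 → turn +1·90°
n=4: pose=(4,-1,N); sL=6/17, sR=6/29; mL=-15/493, mR=123/493; mL+mR=108/493 → advance +1; mR−mL=138/493 → turn +1·90°

0 10/27 10/51 -5/459 125/459 6 -3 N
1 60/157 12/53 -294/8321 2238/8321 6 -2 W
2 3/13 15/32 -147/416 -3/832 5 -2 S
3 60/313 60/193 -12990/60409 2190/60409 5 -1 E
4 6/17 6/29 -15/493 123/493 4 -1 N
final 4 0 W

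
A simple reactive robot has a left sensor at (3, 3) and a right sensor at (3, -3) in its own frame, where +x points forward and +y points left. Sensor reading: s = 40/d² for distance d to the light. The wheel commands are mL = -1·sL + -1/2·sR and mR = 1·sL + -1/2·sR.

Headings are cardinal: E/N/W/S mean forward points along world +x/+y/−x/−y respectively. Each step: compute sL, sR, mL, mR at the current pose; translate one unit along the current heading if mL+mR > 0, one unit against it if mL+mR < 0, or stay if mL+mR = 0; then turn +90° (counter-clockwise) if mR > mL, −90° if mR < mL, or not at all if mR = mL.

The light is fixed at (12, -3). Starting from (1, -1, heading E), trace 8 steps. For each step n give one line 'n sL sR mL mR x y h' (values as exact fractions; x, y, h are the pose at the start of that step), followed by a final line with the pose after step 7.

0 40/89 8/13 -876/1157 164/1157 1 -1 E
1 4/25 20/53 -462/1325 -38/1325 0 -1 N
2 40/229 40/241 -14220/55189 5060/55189 0 -2 W
3 10/17 1/5 -117/170 83/170 1 -2 S
4 40/89 8/13 -876/1157 164/1157 1 -1 E
5 4/25 20/53 -462/1325 -38/1325 0 -1 N
6 40/229 40/241 -14220/55189 5060/55189 0 -2 W
7 10/17 1/5 -117/170 83/170 1 -2 S
final 1 -1 E

n=0: pose=(1,-1,E); sL=40/89, sR=8/13; mL=-876/1157, mR=164/1157; mL+mR=-8/13 → advance -1; mR−mL=80/89 → turn +1·90°
n=1: pose=(0,-1,N); sL=4/25, sR=20/53; mL=-462/1325, mR=-38/1325; mL+mR=-20/53 → advance -1; mR−mL=8/25 → turn +1·90°
n=2: pose=(0,-2,W); sL=40/229, sR=40/241; mL=-14220/55189, mR=5060/55189; mL+mR=-40/241 → advance -1; mR−mL=80/229 → turn +1·90°
n=3: pose=(1,-2,S); sL=10/17, sR=1/5; mL=-117/170, mR=83/170; mL+mR=-1/5 → advance -1; mR−mL=20/17 → turn +1·90°
n=4: pose=(1,-1,E); sL=40/89, sR=8/13; mL=-876/1157, mR=164/1157; mL+mR=-8/13 → advance -1; mR−mL=80/89 → turn +1·90°
n=5: pose=(0,-1,N); sL=4/25, sR=20/53; mL=-462/1325, mR=-38/1325; mL+mR=-20/53 → advance -1; mR−mL=8/25 → turn +1·90°
n=6: pose=(0,-2,W); sL=40/229, sR=40/241; mL=-14220/55189, mR=5060/55189; mL+mR=-40/241 → advance -1; mR−mL=80/229 → turn +1·90°
n=7: pose=(1,-2,S); sL=10/17, sR=1/5; mL=-117/170, mR=83/170; mL+mR=-1/5 → advance -1; mR−mL=20/17 → turn +1·90°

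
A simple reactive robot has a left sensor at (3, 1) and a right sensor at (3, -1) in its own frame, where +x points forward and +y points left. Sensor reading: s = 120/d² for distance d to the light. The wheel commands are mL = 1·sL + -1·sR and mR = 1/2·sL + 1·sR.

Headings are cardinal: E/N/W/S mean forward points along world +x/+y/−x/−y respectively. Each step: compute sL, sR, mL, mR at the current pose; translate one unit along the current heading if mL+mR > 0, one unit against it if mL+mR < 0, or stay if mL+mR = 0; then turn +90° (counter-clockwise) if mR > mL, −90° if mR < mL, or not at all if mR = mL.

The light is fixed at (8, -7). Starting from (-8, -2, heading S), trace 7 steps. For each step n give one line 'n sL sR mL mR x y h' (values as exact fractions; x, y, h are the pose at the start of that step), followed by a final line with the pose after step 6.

n=0: pose=(-8,-2,S); sL=120/229, sR=120/293; mL=7680/67097, mR=45060/67097; mL+mR=180/229 → advance +1; mR−mL=37380/67097 → turn +1·90°
n=1: pose=(-8,-3,E); sL=60/97, sR=60/89; mL=-480/8633, mR=8490/8633; mL+mR=90/97 → advance +1; mR−mL=8970/8633 → turn +1·90°
n=2: pose=(-7,-3,N); sL=24/61, sR=24/49; mL=-288/2989, mR=2052/2989; mL+mR=36/61 → advance +1; mR−mL=2340/2989 → turn +1·90°
n=3: pose=(-7,-2,W); sL=6/17, sR=1/3; mL=1/51, mR=26/51; mL+mR=9/17 → advance +1; mR−mL=25/51 → turn +1·90°
n=4: pose=(-8,-2,S); sL=120/229, sR=120/293; mL=7680/67097, mR=45060/67097; mL+mR=180/229 → advance +1; mR−mL=37380/67097 → turn +1·90°
n=5: pose=(-8,-3,E); sL=60/97, sR=60/89; mL=-480/8633, mR=8490/8633; mL+mR=90/97 → advance +1; mR−mL=8970/8633 → turn +1·90°
n=6: pose=(-7,-3,N); sL=24/61, sR=24/49; mL=-288/2989, mR=2052/2989; mL+mR=36/61 → advance +1; mR−mL=2340/2989 → turn +1·90°

0 120/229 120/293 7680/67097 45060/67097 -8 -2 S
1 60/97 60/89 -480/8633 8490/8633 -8 -3 E
2 24/61 24/49 -288/2989 2052/2989 -7 -3 N
3 6/17 1/3 1/51 26/51 -7 -2 W
4 120/229 120/293 7680/67097 45060/67097 -8 -2 S
5 60/97 60/89 -480/8633 8490/8633 -8 -3 E
6 24/61 24/49 -288/2989 2052/2989 -7 -3 N
final -7 -2 W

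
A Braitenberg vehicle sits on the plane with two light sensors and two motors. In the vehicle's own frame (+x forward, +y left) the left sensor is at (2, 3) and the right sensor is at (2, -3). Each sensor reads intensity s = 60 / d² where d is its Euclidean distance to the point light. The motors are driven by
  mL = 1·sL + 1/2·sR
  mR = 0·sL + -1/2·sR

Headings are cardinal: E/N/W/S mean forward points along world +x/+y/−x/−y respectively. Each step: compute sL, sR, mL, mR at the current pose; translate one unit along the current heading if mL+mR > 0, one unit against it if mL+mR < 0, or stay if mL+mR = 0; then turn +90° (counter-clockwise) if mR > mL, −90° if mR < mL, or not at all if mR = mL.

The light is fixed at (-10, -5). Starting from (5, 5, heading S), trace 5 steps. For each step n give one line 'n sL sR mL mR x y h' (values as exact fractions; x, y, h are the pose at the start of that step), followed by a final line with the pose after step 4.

n=0: pose=(5,5,S); sL=15/97, sR=15/52; mL=3015/10088, mR=-15/104; mL+mR=15/97 → advance +1; mR−mL=-2235/5044 → turn -1·90°
n=1: pose=(5,4,W); sL=12/41, sR=60/313; mL=4986/12833, mR=-30/313; mL+mR=12/41 → advance +1; mR−mL=-6216/12833 → turn -1·90°
n=2: pose=(4,4,N); sL=30/121, sR=6/41; mL=1593/4961, mR=-3/41; mL+mR=30/121 → advance +1; mR−mL=-1956/4961 → turn -1·90°
n=3: pose=(4,5,E); sL=12/85, sR=12/61; mL=1242/5185, mR=-6/61; mL+mR=12/85 → advance +1; mR−mL=-1752/5185 → turn -1·90°
n=4: pose=(5,5,S); sL=15/97, sR=15/52; mL=3015/10088, mR=-15/104; mL+mR=15/97 → advance +1; mR−mL=-2235/5044 → turn -1·90°

0 15/97 15/52 3015/10088 -15/104 5 5 S
1 12/41 60/313 4986/12833 -30/313 5 4 W
2 30/121 6/41 1593/4961 -3/41 4 4 N
3 12/85 12/61 1242/5185 -6/61 4 5 E
4 15/97 15/52 3015/10088 -15/104 5 5 S
final 5 4 W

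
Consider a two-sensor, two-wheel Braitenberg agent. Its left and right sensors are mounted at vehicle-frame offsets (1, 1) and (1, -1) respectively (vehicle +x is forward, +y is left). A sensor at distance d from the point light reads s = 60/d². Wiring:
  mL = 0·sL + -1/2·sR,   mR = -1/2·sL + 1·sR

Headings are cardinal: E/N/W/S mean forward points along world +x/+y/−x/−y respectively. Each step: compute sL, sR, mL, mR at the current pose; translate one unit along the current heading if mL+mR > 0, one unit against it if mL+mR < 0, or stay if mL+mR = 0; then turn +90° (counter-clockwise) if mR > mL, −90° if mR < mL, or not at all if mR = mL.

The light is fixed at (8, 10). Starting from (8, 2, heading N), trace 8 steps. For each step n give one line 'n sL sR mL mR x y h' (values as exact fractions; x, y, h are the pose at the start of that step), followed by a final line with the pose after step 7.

n=0: pose=(8,2,N); sL=6/5, sR=6/5; mL=-3/5, mR=3/5; mL+mR=0 → advance +0; mR−mL=6/5 → turn +1·90°
n=1: pose=(8,2,W); sL=30/41, sR=6/5; mL=-3/5, mR=171/205; mL+mR=48/205 → advance +1; mR−mL=294/205 → turn +1·90°
n=2: pose=(7,2,S); sL=20/27, sR=12/17; mL=-6/17, mR=154/459; mL+mR=-8/459 → advance -1; mR−mL=316/459 → turn +1·90°
n=3: pose=(7,3,E); sL=5/3, sR=15/16; mL=-15/32, mR=5/48; mL+mR=-35/96 → advance -1; mR−mL=55/96 → turn +1·90°
n=4: pose=(6,3,N); sL=4/3, sR=60/37; mL=-30/37, mR=106/111; mL+mR=16/111 → advance +1; mR−mL=196/111 → turn +1·90°
n=5: pose=(6,4,W); sL=30/29, sR=30/17; mL=-15/17, mR=615/493; mL+mR=180/493 → advance +1; mR−mL=1050/493 → turn +1·90°
n=6: pose=(5,4,S); sL=60/53, sR=12/13; mL=-6/13, mR=246/689; mL+mR=-72/689 → advance -1; mR−mL=564/689 → turn +1·90°
n=7: pose=(5,5,E); sL=3, sR=3/2; mL=-3/4, mR=0; mL+mR=-3/4 → advance -1; mR−mL=3/4 → turn +1·90°

0 6/5 6/5 -3/5 3/5 8 2 N
1 30/41 6/5 -3/5 171/205 8 2 W
2 20/27 12/17 -6/17 154/459 7 2 S
3 5/3 15/16 -15/32 5/48 7 3 E
4 4/3 60/37 -30/37 106/111 6 3 N
5 30/29 30/17 -15/17 615/493 6 4 W
6 60/53 12/13 -6/13 246/689 5 4 S
7 3 3/2 -3/4 0 5 5 E
final 4 5 N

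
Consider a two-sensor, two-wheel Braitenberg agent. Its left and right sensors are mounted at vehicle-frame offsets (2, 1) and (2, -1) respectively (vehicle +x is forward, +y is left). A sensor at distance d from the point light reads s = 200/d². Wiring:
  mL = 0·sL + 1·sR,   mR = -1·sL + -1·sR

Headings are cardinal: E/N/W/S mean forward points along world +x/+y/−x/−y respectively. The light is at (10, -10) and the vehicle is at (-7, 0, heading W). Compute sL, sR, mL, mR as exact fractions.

left sensor world pos  = (-9, -1); dL² = 442
right sensor world pos = (-9, 1); dR² = 482
sL = 200/442 = 100/221
sR = 200/482 = 100/241
mL = 0·sL + 1·sR = 100/241
mR = -1·sL + -1·sR = -46200/53261

100/221 100/241 100/241 -46200/53261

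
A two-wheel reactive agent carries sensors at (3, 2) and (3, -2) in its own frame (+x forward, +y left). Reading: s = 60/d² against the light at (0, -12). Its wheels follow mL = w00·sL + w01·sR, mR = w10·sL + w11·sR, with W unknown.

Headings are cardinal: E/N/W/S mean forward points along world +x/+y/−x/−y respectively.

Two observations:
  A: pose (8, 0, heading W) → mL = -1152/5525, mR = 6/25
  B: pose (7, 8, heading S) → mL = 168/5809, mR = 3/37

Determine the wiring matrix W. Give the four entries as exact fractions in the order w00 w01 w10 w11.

-1 1 1/2 0

obs A: pose=(8,0,W) → sL=12/25, sR=60/221, mL=-1152/5525, mR=6/25
obs B: pose=(7,8,S) → sL=6/37, sR=30/157, mL=168/5809, mR=3/37
sensor matrix S = [[12/25, 60/221], [6/37, 30/157]]; det S = 306144/6418945
solve [mL_A; mL_B] = S·[w00; w01] and [mR_A; mR_B] = S·[w10; w11]:
  w00 = -1, w01 = 1, w10 = 1/2, w11 = 0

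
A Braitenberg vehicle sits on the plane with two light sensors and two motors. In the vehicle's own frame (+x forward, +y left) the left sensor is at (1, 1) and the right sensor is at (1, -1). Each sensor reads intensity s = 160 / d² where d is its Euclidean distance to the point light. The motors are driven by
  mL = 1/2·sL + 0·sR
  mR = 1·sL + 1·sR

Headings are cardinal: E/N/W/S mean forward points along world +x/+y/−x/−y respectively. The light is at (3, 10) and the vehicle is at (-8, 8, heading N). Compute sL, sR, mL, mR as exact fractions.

left sensor world pos  = (-9, 9); dL² = 145
right sensor world pos = (-7, 9); dR² = 101
sL = 160/145 = 32/29
sR = 160/101 = 160/101
mL = 1/2·sL + 0·sR = 16/29
mR = 1·sL + 1·sR = 7872/2929

32/29 160/101 16/29 7872/2929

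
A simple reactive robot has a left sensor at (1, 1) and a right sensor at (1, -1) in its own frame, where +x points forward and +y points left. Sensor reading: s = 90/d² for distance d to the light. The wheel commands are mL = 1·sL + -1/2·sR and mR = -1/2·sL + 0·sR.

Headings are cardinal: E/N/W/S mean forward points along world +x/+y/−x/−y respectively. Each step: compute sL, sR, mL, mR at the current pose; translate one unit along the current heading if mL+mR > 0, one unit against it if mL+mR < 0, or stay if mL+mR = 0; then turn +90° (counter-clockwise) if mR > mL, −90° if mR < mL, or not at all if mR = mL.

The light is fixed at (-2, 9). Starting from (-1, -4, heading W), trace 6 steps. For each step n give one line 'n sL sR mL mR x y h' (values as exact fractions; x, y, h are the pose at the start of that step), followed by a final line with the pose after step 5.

n=0: pose=(-1,-4,W); sL=45/98, sR=5/8; mL=115/784, mR=-45/196; mL+mR=-65/784 → advance -1; mR−mL=-295/784 → turn -1·90°
n=1: pose=(0,-4,N); sL=18/29, sR=10/17; mL=161/493, mR=-9/29; mL+mR=8/493 → advance +1; mR−mL=-314/493 → turn -1·90°
n=2: pose=(0,-3,E); sL=9/13, sR=45/89; mL=1017/2314, mR=-9/26; mL+mR=108/1157 → advance +1; mR−mL=-909/1157 → turn -1·90°
n=3: pose=(1,-3,S); sL=18/37, sR=90/173; mL=1449/6401, mR=-9/37; mL+mR=-108/6401 → advance -1; mR−mL=-3006/6401 → turn -1·90°
n=4: pose=(1,-2,W); sL=45/74, sR=45/52; mL=675/3848, mR=-45/148; mL+mR=-495/3848 → advance -1; mR−mL=-1845/3848 → turn -1·90°
n=5: pose=(2,-2,N); sL=90/109, sR=18/25; mL=1269/2725, mR=-45/109; mL+mR=144/2725 → advance +1; mR−mL=-2394/2725 → turn -1·90°

0 45/98 5/8 115/784 -45/196 -1 -4 W
1 18/29 10/17 161/493 -9/29 0 -4 N
2 9/13 45/89 1017/2314 -9/26 0 -3 E
3 18/37 90/173 1449/6401 -9/37 1 -3 S
4 45/74 45/52 675/3848 -45/148 1 -2 W
5 90/109 18/25 1269/2725 -45/109 2 -2 N
final 2 -1 E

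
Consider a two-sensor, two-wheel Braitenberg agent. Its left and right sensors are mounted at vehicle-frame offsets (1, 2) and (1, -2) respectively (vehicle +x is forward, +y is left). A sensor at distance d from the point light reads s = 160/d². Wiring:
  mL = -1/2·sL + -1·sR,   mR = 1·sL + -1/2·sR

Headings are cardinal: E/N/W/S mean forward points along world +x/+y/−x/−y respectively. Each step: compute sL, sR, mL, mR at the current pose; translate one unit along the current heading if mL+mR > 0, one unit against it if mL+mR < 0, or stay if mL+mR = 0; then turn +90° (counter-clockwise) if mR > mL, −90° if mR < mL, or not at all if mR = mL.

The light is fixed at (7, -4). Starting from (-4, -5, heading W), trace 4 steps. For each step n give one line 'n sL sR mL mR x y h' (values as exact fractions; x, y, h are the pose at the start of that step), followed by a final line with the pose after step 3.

0 160/153 32/29 -7216/4437 2192/4437 -4 -5 W
1 40/17 40/37 -1420/629 1140/629 -3 -5 S
2 32/17 32/17 -48/17 16/17 -3 -4 E
3 16/17 80/41 -1688/697 -24/697 -4 -4 N
final -4 -5 W

n=0: pose=(-4,-5,W); sL=160/153, sR=32/29; mL=-7216/4437, mR=2192/4437; mL+mR=-5024/4437 → advance -1; mR−mL=3136/1479 → turn +1·90°
n=1: pose=(-3,-5,S); sL=40/17, sR=40/37; mL=-1420/629, mR=1140/629; mL+mR=-280/629 → advance -1; mR−mL=2560/629 → turn +1·90°
n=2: pose=(-3,-4,E); sL=32/17, sR=32/17; mL=-48/17, mR=16/17; mL+mR=-32/17 → advance -1; mR−mL=64/17 → turn +1·90°
n=3: pose=(-4,-4,N); sL=16/17, sR=80/41; mL=-1688/697, mR=-24/697; mL+mR=-1712/697 → advance -1; mR−mL=1664/697 → turn +1·90°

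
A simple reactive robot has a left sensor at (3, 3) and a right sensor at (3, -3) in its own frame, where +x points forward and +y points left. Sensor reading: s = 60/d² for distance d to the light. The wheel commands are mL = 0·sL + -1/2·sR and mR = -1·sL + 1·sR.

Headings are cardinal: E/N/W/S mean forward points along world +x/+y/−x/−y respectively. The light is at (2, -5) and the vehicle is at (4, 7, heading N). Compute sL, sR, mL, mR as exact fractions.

30/113 6/25 -3/25 -72/2825

left sensor world pos  = (1, 10); dL² = 226
right sensor world pos = (7, 10); dR² = 250
sL = 60/226 = 30/113
sR = 60/250 = 6/25
mL = 0·sL + -1/2·sR = -3/25
mR = -1·sL + 1·sR = -72/2825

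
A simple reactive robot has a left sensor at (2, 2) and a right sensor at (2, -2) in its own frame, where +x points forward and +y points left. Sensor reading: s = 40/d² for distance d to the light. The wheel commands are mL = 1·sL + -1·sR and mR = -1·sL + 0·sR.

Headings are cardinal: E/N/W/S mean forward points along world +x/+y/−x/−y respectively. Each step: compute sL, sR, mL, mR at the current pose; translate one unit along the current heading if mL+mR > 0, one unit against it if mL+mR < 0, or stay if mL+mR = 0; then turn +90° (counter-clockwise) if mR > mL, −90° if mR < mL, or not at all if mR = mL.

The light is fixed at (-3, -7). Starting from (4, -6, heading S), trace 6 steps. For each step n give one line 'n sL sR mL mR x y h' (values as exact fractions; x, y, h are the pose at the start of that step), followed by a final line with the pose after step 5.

0 20/41 20/13 -560/533 -20/41 4 -6 S
1 40/97 40/81 -640/7857 -40/97 4 -5 E
2 5/8 5/2 -15/8 -5/8 3 -5 S
3 40/89 8/13 -192/1157 -40/89 3 -4 E
4 4/5 4 -16/5 -4/5 2 -4 S
5 8/17 40/53 -256/901 -8/17 2 -3 E
final 1 -3 S

n=0: pose=(4,-6,S); sL=20/41, sR=20/13; mL=-560/533, mR=-20/41; mL+mR=-20/13 → advance -1; mR−mL=300/533 → turn +1·90°
n=1: pose=(4,-5,E); sL=40/97, sR=40/81; mL=-640/7857, mR=-40/97; mL+mR=-40/81 → advance -1; mR−mL=-2600/7857 → turn -1·90°
n=2: pose=(3,-5,S); sL=5/8, sR=5/2; mL=-15/8, mR=-5/8; mL+mR=-5/2 → advance -1; mR−mL=5/4 → turn +1·90°
n=3: pose=(3,-4,E); sL=40/89, sR=8/13; mL=-192/1157, mR=-40/89; mL+mR=-8/13 → advance -1; mR−mL=-328/1157 → turn -1·90°
n=4: pose=(2,-4,S); sL=4/5, sR=4; mL=-16/5, mR=-4/5; mL+mR=-4 → advance -1; mR−mL=12/5 → turn +1·90°
n=5: pose=(2,-3,E); sL=8/17, sR=40/53; mL=-256/901, mR=-8/17; mL+mR=-40/53 → advance -1; mR−mL=-168/901 → turn -1·90°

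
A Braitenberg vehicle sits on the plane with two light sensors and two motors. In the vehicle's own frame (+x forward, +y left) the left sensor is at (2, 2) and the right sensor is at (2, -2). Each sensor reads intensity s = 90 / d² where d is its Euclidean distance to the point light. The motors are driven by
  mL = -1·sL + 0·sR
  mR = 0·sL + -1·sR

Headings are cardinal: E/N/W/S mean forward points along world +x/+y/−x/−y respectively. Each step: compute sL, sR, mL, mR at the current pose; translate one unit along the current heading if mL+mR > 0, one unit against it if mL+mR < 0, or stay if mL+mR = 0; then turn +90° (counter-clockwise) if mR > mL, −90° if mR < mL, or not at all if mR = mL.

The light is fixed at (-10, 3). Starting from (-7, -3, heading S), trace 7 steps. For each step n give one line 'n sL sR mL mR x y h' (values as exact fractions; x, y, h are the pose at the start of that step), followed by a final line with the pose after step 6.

n=0: pose=(-7,-3,S); sL=90/89, sR=18/13; mL=-90/89, mR=-18/13; mL+mR=-2772/1157 → advance -1; mR−mL=-432/1157 → turn -1·90°
n=1: pose=(-7,-2,W); sL=9/5, sR=9; mL=-9/5, mR=-9; mL+mR=-54/5 → advance -1; mR−mL=-36/5 → turn -1·90°
n=2: pose=(-6,-2,N); sL=90/13, sR=2; mL=-90/13, mR=-2; mL+mR=-116/13 → advance -1; mR−mL=64/13 → turn +1·90°
n=3: pose=(-6,-3,W); sL=45/34, sR=9/2; mL=-45/34, mR=-9/2; mL+mR=-99/17 → advance -1; mR−mL=-54/17 → turn -1·90°
n=4: pose=(-5,-3,N); sL=18/5, sR=18/13; mL=-18/5, mR=-18/13; mL+mR=-324/65 → advance -1; mR−mL=144/65 → turn +1·90°
n=5: pose=(-5,-4,W); sL=1, sR=45/17; mL=-1, mR=-45/17; mL+mR=-62/17 → advance -1; mR−mL=-28/17 → turn -1·90°
n=6: pose=(-4,-4,N); sL=90/41, sR=90/89; mL=-90/41, mR=-90/89; mL+mR=-11700/3649 → advance -1; mR−mL=4320/3649 → turn +1·90°

0 90/89 18/13 -90/89 -18/13 -7 -3 S
1 9/5 9 -9/5 -9 -7 -2 W
2 90/13 2 -90/13 -2 -6 -2 N
3 45/34 9/2 -45/34 -9/2 -6 -3 W
4 18/5 18/13 -18/5 -18/13 -5 -3 N
5 1 45/17 -1 -45/17 -5 -4 W
6 90/41 90/89 -90/41 -90/89 -4 -4 N
final -4 -5 W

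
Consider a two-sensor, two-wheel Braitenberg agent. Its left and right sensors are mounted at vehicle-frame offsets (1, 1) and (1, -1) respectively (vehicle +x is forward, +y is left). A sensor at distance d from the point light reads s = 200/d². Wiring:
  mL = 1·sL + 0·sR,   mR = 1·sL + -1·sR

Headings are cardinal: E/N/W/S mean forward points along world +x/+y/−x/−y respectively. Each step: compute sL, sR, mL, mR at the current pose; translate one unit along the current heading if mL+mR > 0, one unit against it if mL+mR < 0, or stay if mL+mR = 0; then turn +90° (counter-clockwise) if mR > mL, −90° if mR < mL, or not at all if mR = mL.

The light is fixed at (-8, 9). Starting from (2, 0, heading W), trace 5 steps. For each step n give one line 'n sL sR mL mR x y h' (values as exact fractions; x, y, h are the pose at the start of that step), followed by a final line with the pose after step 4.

0 200/181 40/29 200/181 -1440/5249 2 0 W
1 25/16 50/41 25/16 225/656 1 0 N
2 200/149 200/181 200/149 6400/26969 1 1 E
3 100/101 100/81 100/101 -2000/8181 2 1 S
4 200/181 40/29 200/181 -1440/5249 2 0 W
final 1 0 N

n=0: pose=(2,0,W); sL=200/181, sR=40/29; mL=200/181, mR=-1440/5249; mL+mR=4360/5249 → advance +1; mR−mL=-40/29 → turn -1·90°
n=1: pose=(1,0,N); sL=25/16, sR=50/41; mL=25/16, mR=225/656; mL+mR=625/328 → advance +1; mR−mL=-50/41 → turn -1·90°
n=2: pose=(1,1,E); sL=200/149, sR=200/181; mL=200/149, mR=6400/26969; mL+mR=42600/26969 → advance +1; mR−mL=-200/181 → turn -1·90°
n=3: pose=(2,1,S); sL=100/101, sR=100/81; mL=100/101, mR=-2000/8181; mL+mR=6100/8181 → advance +1; mR−mL=-100/81 → turn -1·90°
n=4: pose=(2,0,W); sL=200/181, sR=40/29; mL=200/181, mR=-1440/5249; mL+mR=4360/5249 → advance +1; mR−mL=-40/29 → turn -1·90°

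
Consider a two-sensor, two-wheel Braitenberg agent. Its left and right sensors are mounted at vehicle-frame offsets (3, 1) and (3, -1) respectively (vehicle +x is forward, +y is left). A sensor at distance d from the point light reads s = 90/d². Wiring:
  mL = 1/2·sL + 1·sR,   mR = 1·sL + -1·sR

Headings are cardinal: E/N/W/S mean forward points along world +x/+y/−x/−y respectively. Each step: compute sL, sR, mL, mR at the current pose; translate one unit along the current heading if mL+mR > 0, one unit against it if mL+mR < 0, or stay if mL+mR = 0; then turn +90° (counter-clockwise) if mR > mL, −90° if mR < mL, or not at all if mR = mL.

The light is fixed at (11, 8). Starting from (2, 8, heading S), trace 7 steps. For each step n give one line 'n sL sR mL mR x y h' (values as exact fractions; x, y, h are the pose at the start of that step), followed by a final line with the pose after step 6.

0 90/73 90/109 11475/7957 3240/7957 2 8 S
1 45/74 5/8 275/296 -5/296 2 7 W
2 18/25 18/17 603/425 -144/425 1 7 N
3 9/5 9/5 27/10 0 1 8 E
4 90/73 90/109 11475/7957 3240/7957 2 8 S
5 45/74 5/8 275/296 -5/296 2 7 W
6 18/25 18/17 603/425 -144/425 1 7 N
final 1 8 E

n=0: pose=(2,8,S); sL=90/73, sR=90/109; mL=11475/7957, mR=3240/7957; mL+mR=135/73 → advance +1; mR−mL=-8235/7957 → turn -1·90°
n=1: pose=(2,7,W); sL=45/74, sR=5/8; mL=275/296, mR=-5/296; mL+mR=135/148 → advance +1; mR−mL=-35/37 → turn -1·90°
n=2: pose=(1,7,N); sL=18/25, sR=18/17; mL=603/425, mR=-144/425; mL+mR=27/25 → advance +1; mR−mL=-747/425 → turn -1·90°
n=3: pose=(1,8,E); sL=9/5, sR=9/5; mL=27/10, mR=0; mL+mR=27/10 → advance +1; mR−mL=-27/10 → turn -1·90°
n=4: pose=(2,8,S); sL=90/73, sR=90/109; mL=11475/7957, mR=3240/7957; mL+mR=135/73 → advance +1; mR−mL=-8235/7957 → turn -1·90°
n=5: pose=(2,7,W); sL=45/74, sR=5/8; mL=275/296, mR=-5/296; mL+mR=135/148 → advance +1; mR−mL=-35/37 → turn -1·90°
n=6: pose=(1,7,N); sL=18/25, sR=18/17; mL=603/425, mR=-144/425; mL+mR=27/25 → advance +1; mR−mL=-747/425 → turn -1·90°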